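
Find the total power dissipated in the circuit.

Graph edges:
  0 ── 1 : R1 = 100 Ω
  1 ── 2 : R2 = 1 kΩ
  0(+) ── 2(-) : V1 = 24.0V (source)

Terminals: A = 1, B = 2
Nodal analysis, taking node 2 as the 0 V reference.
Source V1 fixes V_0 = 24 V.
KCL at each unknown node (sum of currents leaving = 0; resistances in Ω):
  Node 1: (V_1 - 24)/100 + (V_1 - 0)/1000 = 0
Collecting terms: 0.011 × V_1 = 0.24  =>  V_1 = 21.82 V
Power in each resistor, P = (ΔV)²/R:
  P_R1 = (24 - 21.82)²/100 = 0.0476 W
  P_R2 = (21.82 - 0)²/1000 = 0.476 W
P_total = P_R1 + P_R2 = 0.5236 W

Final answer: 0.5236 W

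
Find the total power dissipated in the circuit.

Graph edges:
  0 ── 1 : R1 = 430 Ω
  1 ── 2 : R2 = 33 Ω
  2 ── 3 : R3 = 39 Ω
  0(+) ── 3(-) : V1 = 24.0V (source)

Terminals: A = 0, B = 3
Nodal analysis, taking node 3 as the 0 V reference.
Source V1 fixes V_0 = 24 V.
KCL at each unknown node (sum of currents leaving = 0; resistances in Ω):
  Node 1: (V_1 - 24)/430 + (V_1 - V_2)/33 = 0
  Node 2: (V_2 - V_1)/33 + (V_2 - 0)/39 = 0
Collecting terms (coefficients in siemens):
  0.03263·V_1 - 0.0303·V_2 = 0.05581
  0.05594·V_2 - 0.0303·V_1 = 0
Determinant D = (0.03263)(0.05594) - (-0.0303)(-0.0303) = 0.0009071
V_1 = [(0.05581)(0.05594) - (-0.0303)(0)]/D = 3.442 V
V_2 = [(0.03263)(0) - (0.05581)(-0.0303)]/D = 1.865 V
Power in each resistor, P = (ΔV)²/R:
  P_R1 = (24 - 3.442)²/430 = 0.9828 W
  P_R2 = (3.442 - 1.865)²/33 = 0.07543 W
  P_R3 = (1.865 - 0)²/39 = 0.08914 W
P_total = P_R1 + P_R2 + P_R3 = 1.147 W

Final answer: 1.147 W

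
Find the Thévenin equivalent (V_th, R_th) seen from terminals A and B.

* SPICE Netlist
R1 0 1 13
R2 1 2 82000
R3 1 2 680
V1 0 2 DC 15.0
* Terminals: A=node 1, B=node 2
Step 1 — V_th is the open-circuit voltage V_A - V_B (nothing connected across the terminals).
Nodal analysis, taking node 2 as the 0 V reference.
Source V1 fixes V_0 = 15 V.
KCL at each unknown node (sum of currents leaving = 0; resistances in Ω):
  Node 1: (V_1 - 15)/13 + (V_1 - 0)/82000 + (V_1 - 0)/680 = 0
Collecting terms: 0.07841 × V_1 = 1.154  =>  V_1 = 14.72 V
V_th = V_1 - V_2 = 14.72 - 0 = 14.72 V
Step 2 — R_th: zero the source — replace V1 by a short circuit (node 2 merges into node 0) — and find the resistance seen between A (node 1) and B (node 0).
Reduce the network between node 1 (A) and node 0 (B) by series/parallel combination:
  Rp1 = R1 ‖ R2 ‖ R3 (parallel, all between nodes 0 and 1) = 1/(1/13 + 1/82000 + 1/680) = 12.75 Ω
R_th = 12.75 Ω

Final answer: V_th = 14.72 V, R_th = 12.75 Ω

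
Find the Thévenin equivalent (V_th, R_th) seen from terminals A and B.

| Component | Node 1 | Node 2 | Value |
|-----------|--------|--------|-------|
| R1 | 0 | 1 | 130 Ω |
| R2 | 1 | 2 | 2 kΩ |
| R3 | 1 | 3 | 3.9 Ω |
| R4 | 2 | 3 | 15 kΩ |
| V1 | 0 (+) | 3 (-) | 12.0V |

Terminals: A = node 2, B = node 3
Step 1 — V_th is the open-circuit voltage V_A - V_B (nothing connected across the terminals).
Nodal analysis, taking node 3 as the 0 V reference.
Source V1 fixes V_0 = 12 V.
KCL at each unknown node (sum of currents leaving = 0; resistances in Ω):
  Node 1: (V_1 - 12)/130 + (V_1 - V_2)/2000 + (V_1 - 0)/3.9 = 0
  Node 2: (V_2 - V_1)/2000 + (V_2 - 0)/15000 = 0
Collecting terms (coefficients in siemens):
  0.2646·V_1 - 0.0005·V_2 = 0.09231
  0.0005667·V_2 - 0.0005·V_1 = 0
Determinant D = (0.2646)(0.0005667) - (-0.0005)(-0.0005) = 0.0001497
V_1 = [(0.09231)(0.0005667) - (-0.0005)(0)]/D = 0.3494 V
V_2 = [(0.2646)(0) - (0.09231)(-0.0005)]/D = 0.3083 V
V_th = V_2 - V_3 = 0.3083 - 0 = 0.3083 V
Step 2 — R_th: zero the source — replace V1 by a short circuit (node 3 merges into node 0) — and find the resistance seen between A (node 2) and B (node 0).
Reduce the network between node 2 (A) and node 0 (B) by series/parallel combination:
  Rp1 = R1 ‖ R3 (parallel, both between nodes 0 and 1) = 1/(1/130 + 1/3.9) = 3.786 Ω
  Rs1 = R2 + Rp1 (series, joined only at node 1) = 2000 + 3.786 = 2004 Ω
  Rp2 = R4 ‖ Rs1 (parallel, both between nodes 0 and 2) = 1/(1/15000 + 1/2004) = 1768 Ω
R_th = 1.768 kΩ

Final answer: V_th = 0.3083 V, R_th = 1.768 kΩ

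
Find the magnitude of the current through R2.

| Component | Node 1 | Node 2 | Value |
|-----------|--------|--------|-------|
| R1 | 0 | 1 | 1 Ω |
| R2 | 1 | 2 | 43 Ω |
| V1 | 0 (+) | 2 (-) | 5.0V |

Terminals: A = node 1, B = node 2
Nodal analysis, taking node 2 as the 0 V reference.
Source V1 fixes V_0 = 5 V.
KCL at each unknown node (sum of currents leaving = 0; resistances in Ω):
  Node 1: (V_1 - 5)/1 + (V_1 - 0)/43 = 0
Collecting terms: 1.023 × V_1 = 5  =>  V_1 = 4.886 V
I_R2 = (V_1 - V_2)/R2 = (4.886 - 0)/43 = 0.1136 A
|I_R2| = 0.1136 A

Final answer: |I_R2| = 0.1136 A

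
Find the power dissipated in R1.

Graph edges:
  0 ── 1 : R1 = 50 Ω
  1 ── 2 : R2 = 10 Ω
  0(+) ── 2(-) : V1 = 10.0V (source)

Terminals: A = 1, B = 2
Nodal analysis, taking node 2 as the 0 V reference.
Source V1 fixes V_0 = 10 V.
KCL at each unknown node (sum of currents leaving = 0; resistances in Ω):
  Node 1: (V_1 - 10)/50 + (V_1 - 0)/10 = 0
Collecting terms: 0.12 × V_1 = 0.2  =>  V_1 = 1.667 V
I_R1 = (V_0 - V_1)/R1 = (10 - 1.667)/50 = 0.1667 A
P_R1 = I_R1² × R1 = (0.1667)² × 50 = 1.389 W

Final answer: 1.389 W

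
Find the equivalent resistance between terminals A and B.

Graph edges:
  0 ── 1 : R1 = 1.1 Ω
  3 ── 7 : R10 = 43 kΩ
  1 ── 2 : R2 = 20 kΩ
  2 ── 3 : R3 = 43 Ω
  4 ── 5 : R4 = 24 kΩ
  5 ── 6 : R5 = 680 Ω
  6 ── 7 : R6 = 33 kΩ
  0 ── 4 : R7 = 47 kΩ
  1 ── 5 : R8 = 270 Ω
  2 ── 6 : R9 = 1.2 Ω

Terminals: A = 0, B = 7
The network is not a plain series/parallel combination. Inject a 1 A test current into terminal A (node 0) and return it from terminal B (node 7); then R_eq = V_A / (1 A).
Nodal analysis, taking node 7 as the 0 V reference.
Current source I_test pushes 1 A into node 0 and draws it out of node 7.
KCL at each unknown node (sum of currents leaving = 0; resistances in Ω):
  Node 0: (V_0 - V_1)/1.1 + (V_0 - V_4)/47000 - 1 = 0
  Node 1: (V_1 - V_0)/1.1 + (V_1 - V_2)/20000 + (V_1 - V_5)/270 = 0
  Node 2: (V_2 - V_1)/20000 + (V_2 - V_3)/43 + (V_2 - V_6)/1.2 = 0
  Node 3: (V_3 - V_2)/43 + (V_3 - 0)/43000 = 0
  Node 4: (V_4 - V_0)/47000 + (V_4 - V_5)/24000 = 0
  Node 5: (V_5 - V_1)/270 + (V_5 - V_4)/24000 + (V_5 - V_6)/680 = 0
  Node 6: (V_6 - V_2)/1.2 + (V_6 - V_5)/680 + (V_6 - 0)/33000 = 0
Collecting terms (coefficients in siemens):
  0.9091·V_0 - 0.9091·V_1 - 0.00002128·V_4 = 1
  0.9128·V_1 - 0.9091·V_0 - 0.00005·V_2 - 0.003704·V_5 = 0
  0.8566·V_2 - 0.00005·V_1 - 0.02326·V_3 - 0.8333·V_6 = 0
  0.02328·V_3 - 0.02326·V_2 = 0
  0.00006294·V_4 - 0.00002128·V_0 - 0.00004167·V_5 = 0
  0.005216·V_5 - 0.003704·V_1 - 0.00004167·V_4 - 0.001471·V_6 = 0
  0.8348·V_6 - 0.8333·V_2 - 0.001471·V_5 = 0
Solving these 7 simultaneous equations (Gaussian elimination) gives:
  V_0 = 19590 V, V_1 = 19590 V, V_2 = 18680 V, V_3 = 18660 V
  V_4 = 19420 V, V_5 = 19330 V, V_6 = 18680 V
R_eq = V_0 / 1 A = 19590 Ω = 19.59 kΩ

Final answer: 19.59 kΩ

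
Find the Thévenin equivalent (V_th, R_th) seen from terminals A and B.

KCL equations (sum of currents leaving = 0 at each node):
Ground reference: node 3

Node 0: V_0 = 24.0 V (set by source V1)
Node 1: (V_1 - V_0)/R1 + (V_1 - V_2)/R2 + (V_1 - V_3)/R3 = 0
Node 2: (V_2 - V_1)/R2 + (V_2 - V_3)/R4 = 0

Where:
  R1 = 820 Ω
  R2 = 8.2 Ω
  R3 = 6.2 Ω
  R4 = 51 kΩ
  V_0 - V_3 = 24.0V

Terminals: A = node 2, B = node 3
Step 1 — V_th is the open-circuit voltage V_A - V_B (nothing connected across the terminals).
Nodal analysis, taking node 3 as the 0 V reference.
Source V1 fixes V_0 = 24 V.
KCL at each unknown node (sum of currents leaving = 0; resistances in Ω):
  Node 1: (V_1 - 24)/820 + (V_1 - V_2)/8.2 + (V_1 - 0)/6.2 = 0
  Node 2: (V_2 - V_1)/8.2 + (V_2 - 0)/51000 = 0
Collecting terms (coefficients in siemens):
  0.2845·V_1 - 0.122·V_2 = 0.02927
  0.122·V_2 - 0.122·V_1 = 0
Determinant D = (0.2845)(0.122) - (-0.122)(-0.122) = 0.01982
V_1 = [(0.02927)(0.122) - (-0.122)(0)]/D = 0.1801 V
V_2 = [(0.2845)(0) - (0.02927)(-0.122)]/D = 0.1801 V
V_th = V_2 - V_3 = 0.1801 - 0 = 0.1801 V
Step 2 — R_th: zero the source — replace V1 by a short circuit (node 3 merges into node 0) — and find the resistance seen between A (node 2) and B (node 0).
Reduce the network between node 2 (A) and node 0 (B) by series/parallel combination:
  Rp1 = R1 ‖ R3 (parallel, both between nodes 0 and 1) = 1/(1/820 + 1/6.2) = 6.153 Ω
  Rs1 = R2 + Rp1 (series, joined only at node 1) = 8.2 + 6.153 = 14.35 Ω
  Rp2 = R4 ‖ Rs1 (parallel, both between nodes 0 and 2) = 1/(1/51000 + 1/14.35) = 14.35 Ω
R_th = 14.35 Ω

Final answer: V_th = 0.1801 V, R_th = 14.35 Ω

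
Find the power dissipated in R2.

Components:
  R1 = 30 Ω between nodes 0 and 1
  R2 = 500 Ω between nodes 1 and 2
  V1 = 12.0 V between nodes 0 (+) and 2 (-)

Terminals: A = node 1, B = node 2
Nodal analysis, taking node 2 as the 0 V reference.
Source V1 fixes V_0 = 12 V.
KCL at each unknown node (sum of currents leaving = 0; resistances in Ω):
  Node 1: (V_1 - 12)/30 + (V_1 - 0)/500 = 0
Collecting terms: 0.03533 × V_1 = 0.4  =>  V_1 = 11.32 V
I_R2 = (V_1 - V_2)/R2 = (11.32 - 0)/500 = 0.02264 A
P_R2 = I_R2² × R2 = (0.02264)² × 500 = 0.2563 W

Final answer: 0.2563 W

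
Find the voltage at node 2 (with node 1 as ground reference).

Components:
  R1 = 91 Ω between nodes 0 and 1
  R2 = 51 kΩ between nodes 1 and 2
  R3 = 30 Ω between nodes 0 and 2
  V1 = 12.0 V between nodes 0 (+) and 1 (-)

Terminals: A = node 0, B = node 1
Nodal analysis, taking node 1 as the 0 V reference.
Source V1 fixes V_0 = 12 V.
KCL at each unknown node (sum of currents leaving = 0; resistances in Ω):
  Node 2: (V_2 - 0)/51000 + (V_2 - 12)/30 = 0
Collecting terms: 0.03335 × V_2 = 0.4  =>  V_2 = 11.99 V
The requested potential is V_2 = 11.99 V.

Final answer: V_2 = 11.99 V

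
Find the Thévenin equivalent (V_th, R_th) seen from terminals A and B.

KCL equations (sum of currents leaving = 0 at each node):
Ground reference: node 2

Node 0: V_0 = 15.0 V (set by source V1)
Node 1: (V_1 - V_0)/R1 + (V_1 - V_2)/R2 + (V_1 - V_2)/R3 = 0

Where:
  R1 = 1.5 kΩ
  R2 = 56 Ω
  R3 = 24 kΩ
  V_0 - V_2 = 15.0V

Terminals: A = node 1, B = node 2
Step 1 — V_th is the open-circuit voltage V_A - V_B (nothing connected across the terminals).
Nodal analysis, taking node 2 as the 0 V reference.
Source V1 fixes V_0 = 15 V.
KCL at each unknown node (sum of currents leaving = 0; resistances in Ω):
  Node 1: (V_1 - 15)/1500 + (V_1 - 0)/56 + (V_1 - 0)/24000 = 0
Collecting terms: 0.01857 × V_1 = 0.01  =>  V_1 = 0.5386 V
V_th = V_1 - V_2 = 0.5386 - 0 = 0.5386 V
Step 2 — R_th: zero the source — replace V1 by a short circuit (node 2 merges into node 0) — and find the resistance seen between A (node 1) and B (node 0).
Reduce the network between node 1 (A) and node 0 (B) by series/parallel combination:
  Rp1 = R1 ‖ R2 ‖ R3 (parallel, all between nodes 0 and 1) = 1/(1/1500 + 1/56 + 1/24000) = 53.86 Ω
R_th = 53.86 Ω

Final answer: V_th = 0.5386 V, R_th = 53.86 Ω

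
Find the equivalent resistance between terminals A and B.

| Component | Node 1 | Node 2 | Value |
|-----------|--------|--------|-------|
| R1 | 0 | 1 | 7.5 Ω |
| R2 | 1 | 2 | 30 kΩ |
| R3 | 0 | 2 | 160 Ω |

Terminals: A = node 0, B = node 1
Reduce the network between node 0 (A) and node 1 (B) by series/parallel combination:
  Rs1 = R3 + R2 (series, joined only at node 2) = 160 + 30000 = 30160 Ω
  Rp1 = R1 ‖ Rs1 (parallel, both between nodes 0 and 1) = 1/(1/7.5 + 1/30160) = 7.498 Ω
R_eq = 7.498 Ω

Final answer: 7.498 Ω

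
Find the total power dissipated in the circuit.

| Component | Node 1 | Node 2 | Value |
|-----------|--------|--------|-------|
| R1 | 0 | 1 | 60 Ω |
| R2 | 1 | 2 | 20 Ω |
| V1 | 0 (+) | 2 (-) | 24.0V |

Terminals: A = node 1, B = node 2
Nodal analysis, taking node 2 as the 0 V reference.
Source V1 fixes V_0 = 24 V.
KCL at each unknown node (sum of currents leaving = 0; resistances in Ω):
  Node 1: (V_1 - 24)/60 + (V_1 - 0)/20 = 0
Collecting terms: 0.06667 × V_1 = 0.4  =>  V_1 = 6 V
Power in each resistor, P = (ΔV)²/R:
  P_R1 = (24 - 6)²/60 = 5.4 W
  P_R2 = (6 - 0)²/20 = 1.8 W
P_total = P_R1 + P_R2 = 7.2 W

Final answer: 7.2 W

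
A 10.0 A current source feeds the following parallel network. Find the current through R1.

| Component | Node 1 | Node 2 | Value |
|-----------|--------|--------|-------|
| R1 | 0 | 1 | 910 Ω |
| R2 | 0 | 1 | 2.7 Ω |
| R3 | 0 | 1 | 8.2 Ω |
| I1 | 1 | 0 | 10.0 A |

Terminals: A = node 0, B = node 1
All resistors sit directly between nodes 0 and 1, so they are in parallel and share one voltage V; the full source current 10 A splits among them.
1/R_par = 1/910 + 1/2.7 + 1/8.2 = 0.4934 S  =>  R_par = 2.027 Ω
V = I × R_par = 10 × 2.027 = 20.27 V
I_R1 = V/R1 = 20.27/910 = 0.02227 A

Final answer: 0.02227 A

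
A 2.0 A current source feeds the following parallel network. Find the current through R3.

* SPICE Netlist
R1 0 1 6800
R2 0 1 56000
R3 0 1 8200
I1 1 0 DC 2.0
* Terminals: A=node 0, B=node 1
All resistors sit directly between nodes 0 and 1, so they are in parallel and share one voltage V; the full source current 2 A splits among them.
1/R_par = 1/6800 + 1/56000 + 1/8200 = 0.0002869 S  =>  R_par = 3486 Ω
V = I × R_par = 2 × 3486 = 6972 V
I_R3 = V/R3 = 6972/8200 = 0.8502 A

Final answer: 0.8502 A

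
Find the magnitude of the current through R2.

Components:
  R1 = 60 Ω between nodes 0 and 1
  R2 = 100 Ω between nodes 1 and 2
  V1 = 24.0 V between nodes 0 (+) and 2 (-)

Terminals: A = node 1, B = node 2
Nodal analysis, taking node 2 as the 0 V reference.
Source V1 fixes V_0 = 24 V.
KCL at each unknown node (sum of currents leaving = 0; resistances in Ω):
  Node 1: (V_1 - 24)/60 + (V_1 - 0)/100 = 0
Collecting terms: 0.02667 × V_1 = 0.4  =>  V_1 = 15 V
I_R2 = (V_1 - V_2)/R2 = (15 - 0)/100 = 0.15 A
|I_R2| = 0.15 A

Final answer: |I_R2| = 0.15 A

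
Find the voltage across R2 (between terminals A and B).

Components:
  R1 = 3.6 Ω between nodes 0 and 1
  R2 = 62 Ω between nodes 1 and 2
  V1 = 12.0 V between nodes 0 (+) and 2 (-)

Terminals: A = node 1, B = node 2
R1 and R2 are in series across V1 (node 0 → node 1 → node 2), and the output A–B is taken across R2, so this is a voltage divider.
Series current: I = V1/(R1 + R2) = 12/(3.6 + 62) = 12/65.6 = 0.1829 A
V_R2 = I × R2 = V1 × R2/(R1 + R2) = 12 × 62/65.6 = 11.34 V

Final answer: 11.34 V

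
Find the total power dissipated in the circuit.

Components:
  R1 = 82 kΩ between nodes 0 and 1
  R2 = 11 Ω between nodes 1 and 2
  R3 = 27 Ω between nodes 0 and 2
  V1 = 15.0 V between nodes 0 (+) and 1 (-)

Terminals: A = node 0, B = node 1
Nodal analysis, taking node 1 as the 0 V reference.
Source V1 fixes V_0 = 15 V.
KCL at each unknown node (sum of currents leaving = 0; resistances in Ω):
  Node 2: (V_2 - 0)/11 + (V_2 - 15)/27 = 0
Collecting terms: 0.1279 × V_2 = 0.5556  =>  V_2 = 4.342 V
Power in each resistor, P = (ΔV)²/R:
  P_R1 = (15 - 0)²/82000 = 0.002744 W
  P_R2 = (0 - 4.342)²/11 = 1.714 W
  P_R3 = (15 - 4.342)²/27 = 4.207 W
P_total = P_R1 + P_R2 + P_R3 = 5.924 W

Final answer: 5.924 W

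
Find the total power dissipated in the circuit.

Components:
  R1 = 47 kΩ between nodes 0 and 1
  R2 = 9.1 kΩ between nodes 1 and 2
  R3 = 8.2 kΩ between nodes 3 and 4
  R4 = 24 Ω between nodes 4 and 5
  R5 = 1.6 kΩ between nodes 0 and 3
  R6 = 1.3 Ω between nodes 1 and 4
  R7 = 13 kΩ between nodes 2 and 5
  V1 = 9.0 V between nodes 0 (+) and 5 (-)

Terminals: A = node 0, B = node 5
Nodal analysis, taking node 5 as the 0 V reference.
Source V1 fixes V_0 = 9 V.
KCL at each unknown node (sum of currents leaving = 0; resistances in Ω):
  Node 1: (V_1 - 9)/47000 + (V_1 - V_2)/9100 + (V_1 - V_4)/1.3 = 0
  Node 2: (V_2 - V_1)/9100 + (V_2 - 0)/13000 = 0
  Node 3: (V_3 - V_4)/8200 + (V_3 - 9)/1600 = 0
  Node 4: (V_4 - V_3)/8200 + (V_4 - 0)/24 + (V_4 - V_1)/1.3 = 0
Collecting terms (coefficients in siemens):
  0.7694·V_1 - 0.0001099·V_2 - 0.7692·V_4 = 0.0001915
  0.0001868·V_2 - 0.0001099·V_1 = 0
  0.000747·V_3 - 0.000122·V_4 = 0.005625
  0.811·V_4 - 0.7692·V_1 - 0.000122·V_3 = 0
Solving these 4 simultaneous equations (Gaussian elimination) gives:
  V_1 = 0.02678 V, V_2 = 0.01575 V, V_3 = 7.535 V, V_4 = 0.02653 V
Power in each resistor, P = (ΔV)²/R:
  P_R1 = (9 - 0.02678)²/47000 = 0.001713 W
  P_R2 = (0.02678 - 0.01575)²/9100 = 0.00000001336 W
  P_R3 = (7.535 - 0.02653)²/8200 = 0.006875 W
  P_R4 = (0.02653 - 0)²/24 = 0.00002932 W
  P_R5 = (9 - 7.535)²/1600 = 0.001341 W
  P_R6 = (0.02678 - 0.02653)²/1.3 = 0.00000004679 W
  P_R7 = (0.01575 - 0)²/13000 = 0.00000001908 W
P_total = P_R1 + P_R2 + P_R3 + P_R4 + P_R5 + P_R6 + P_R7 = 0.009959 W

Final answer: 0.009959 W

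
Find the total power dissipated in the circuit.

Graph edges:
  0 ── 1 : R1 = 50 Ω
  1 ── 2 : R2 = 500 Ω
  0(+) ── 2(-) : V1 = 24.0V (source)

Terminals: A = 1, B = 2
Nodal analysis, taking node 2 as the 0 V reference.
Source V1 fixes V_0 = 24 V.
KCL at each unknown node (sum of currents leaving = 0; resistances in Ω):
  Node 1: (V_1 - 24)/50 + (V_1 - 0)/500 = 0
Collecting terms: 0.022 × V_1 = 0.48  =>  V_1 = 21.82 V
Power in each resistor, P = (ΔV)²/R:
  P_R1 = (24 - 21.82)²/50 = 0.09521 W
  P_R2 = (21.82 - 0)²/500 = 0.9521 W
P_total = P_R1 + P_R2 = 1.047 W

Final answer: 1.047 W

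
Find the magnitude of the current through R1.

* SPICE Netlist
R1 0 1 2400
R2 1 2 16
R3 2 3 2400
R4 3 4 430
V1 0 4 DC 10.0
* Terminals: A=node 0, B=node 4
Nodal analysis, taking node 4 as the 0 V reference.
Source V1 fixes V_0 = 10 V.
KCL at each unknown node (sum of currents leaving = 0; resistances in Ω):
  Node 1: (V_1 - 10)/2400 + (V_1 - V_2)/16 = 0
  Node 2: (V_2 - V_1)/16 + (V_2 - V_3)/2400 = 0
  Node 3: (V_3 - V_2)/2400 + (V_3 - 0)/430 = 0
Collecting terms (coefficients in siemens):
  0.06292·V_1 - 0.0625·V_2 = 0.004167
  0.06292·V_2 - 0.0625·V_1 - 0.0004167·V_3 = 0
  0.002742·V_3 - 0.0004167·V_2 = 0
Solving these 3 simultaneous equations (Gaussian elimination) gives:
  V_1 = 5.425 V, V_2 = 5.395 V, V_3 = 0.8197 V
I_R1 = (V_0 - V_1)/R1 = (10 - 5.425)/2400 = 0.001906 A
|I_R1| = 0.001906 A

Final answer: |I_R1| = 0.001906 A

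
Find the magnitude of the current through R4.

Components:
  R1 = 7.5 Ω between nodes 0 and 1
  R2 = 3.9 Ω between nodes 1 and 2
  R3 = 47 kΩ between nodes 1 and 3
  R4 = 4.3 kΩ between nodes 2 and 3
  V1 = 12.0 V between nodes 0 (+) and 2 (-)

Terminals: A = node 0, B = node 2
Nodal analysis, taking node 2 as the 0 V reference.
Source V1 fixes V_0 = 12 V.
KCL at each unknown node (sum of currents leaving = 0; resistances in Ω):
  Node 1: (V_1 - 12)/7.5 + (V_1 - 0)/3.9 + (V_1 - V_3)/47000 = 0
  Node 3: (V_3 - V_1)/47000 + (V_3 - 0)/4300 = 0
Collecting terms (coefficients in siemens):
  0.3898·V_1 - 0.00002128·V_3 = 1.6
  0.0002538·V_3 - 0.00002128·V_1 = 0
Determinant D = (0.3898)(0.0002538) - (-0.00002128)(-0.00002128) = 0.00009894
V_1 = [(1.6)(0.0002538) - (-0.00002128)(0)]/D = 4.105 V
V_3 = [(0.3898)(0) - (1.6)(-0.00002128)]/D = 0.3441 V
I_R4 = (V_2 - V_3)/R4 = (0 - 0.3441)/4300 = -0.00008002 A
|I_R4| = 0.00008002 A

Final answer: |I_R4| = 8.002e-05 A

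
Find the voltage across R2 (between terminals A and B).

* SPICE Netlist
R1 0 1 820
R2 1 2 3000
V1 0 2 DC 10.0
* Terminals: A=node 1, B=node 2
R1 and R2 are in series across V1 (node 0 → node 1 → node 2), and the output A–B is taken across R2, so this is a voltage divider.
Series current: I = V1/(R1 + R2) = 10/(820 + 3000) = 10/3820 = 0.002618 A
V_R2 = I × R2 = V1 × R2/(R1 + R2) = 10 × 3000/3820 = 7.853 V

Final answer: 7.853 V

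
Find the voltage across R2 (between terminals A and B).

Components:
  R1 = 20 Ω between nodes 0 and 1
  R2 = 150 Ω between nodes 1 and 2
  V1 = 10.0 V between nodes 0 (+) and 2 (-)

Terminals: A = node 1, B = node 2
R1 and R2 are in series across V1 (node 0 → node 1 → node 2), and the output A–B is taken across R2, so this is a voltage divider.
Series current: I = V1/(R1 + R2) = 10/(20 + 150) = 10/170 = 0.05882 A
V_R2 = I × R2 = V1 × R2/(R1 + R2) = 10 × 150/170 = 8.824 V

Final answer: 8.824 V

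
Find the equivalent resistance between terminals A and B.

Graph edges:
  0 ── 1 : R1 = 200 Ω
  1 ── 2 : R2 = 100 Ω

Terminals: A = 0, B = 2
Reduce the network between node 0 (A) and node 2 (B) by series/parallel combination:
  Rs1 = R1 + R2 (series, joined only at node 1) = 200 + 100 = 300 Ω
R_eq = 300 Ω

Final answer: 300 Ω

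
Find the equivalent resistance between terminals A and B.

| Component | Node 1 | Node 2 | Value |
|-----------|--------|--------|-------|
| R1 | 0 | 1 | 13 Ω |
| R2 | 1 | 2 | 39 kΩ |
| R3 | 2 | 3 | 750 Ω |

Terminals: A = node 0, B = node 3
Reduce the network between node 0 (A) and node 3 (B) by series/parallel combination:
  Rs1 = R1 + R2 (series, joined only at node 1) = 13 + 39000 = 39010 Ω
  Rs2 = R3 + Rs1 (series, joined only at node 2) = 750 + 39010 = 39760 Ω
R_eq = 39.76 kΩ

Final answer: 39.76 kΩ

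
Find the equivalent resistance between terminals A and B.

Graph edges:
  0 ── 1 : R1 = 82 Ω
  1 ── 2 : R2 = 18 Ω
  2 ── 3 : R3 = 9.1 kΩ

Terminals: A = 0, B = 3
Reduce the network between node 0 (A) and node 3 (B) by series/parallel combination:
  Rs1 = R1 + R2 (series, joined only at node 1) = 82 + 18 = 100 Ω
  Rs2 = R3 + Rs1 (series, joined only at node 2) = 9100 + 100 = 9200 Ω
R_eq = 9.2 kΩ

Final answer: 9.2 kΩ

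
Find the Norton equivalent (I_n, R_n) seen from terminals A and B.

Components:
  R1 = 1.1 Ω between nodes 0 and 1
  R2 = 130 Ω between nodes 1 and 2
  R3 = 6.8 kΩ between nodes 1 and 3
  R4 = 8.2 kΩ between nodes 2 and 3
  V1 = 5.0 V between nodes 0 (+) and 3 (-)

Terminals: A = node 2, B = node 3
Find the Thévenin equivalent first; then I_n = V_th/R_th and R_n = R_th.
Step 1 — V_th is the open-circuit voltage V_A - V_B (nothing connected across the terminals).
Nodal analysis, taking node 3 as the 0 V reference.
Source V1 fixes V_0 = 5 V.
KCL at each unknown node (sum of currents leaving = 0; resistances in Ω):
  Node 1: (V_1 - 5)/1.1 + (V_1 - V_2)/130 + (V_1 - 0)/6800 = 0
  Node 2: (V_2 - V_1)/130 + (V_2 - 0)/8200 = 0
Collecting terms (coefficients in siemens):
  0.9169·V_1 - 0.007692·V_2 = 4.545
  0.007814·V_2 - 0.007692·V_1 = 0
Determinant D = (0.9169)(0.007814) - (-0.007692)(-0.007692) = 0.007106
V_1 = [(4.545)(0.007814) - (-0.007692)(0)]/D = 4.999 V
V_2 = [(0.9169)(0) - (4.545)(-0.007692)]/D = 4.921 V
V_th = V_2 - V_3 = 4.921 - 0 = 4.921 V
Step 2 — R_th: zero the source — replace V1 by a short circuit (node 3 merges into node 0) — and find the resistance seen between A (node 2) and B (node 0).
Reduce the network between node 2 (A) and node 0 (B) by series/parallel combination:
  Rp1 = R1 ‖ R3 (parallel, both between nodes 0 and 1) = 1/(1/1.1 + 1/6800) = 1.1 Ω
  Rs1 = R2 + Rp1 (series, joined only at node 1) = 130 + 1.1 = 131.1 Ω
  Rp2 = R4 ‖ Rs1 (parallel, both between nodes 0 and 2) = 1/(1/8200 + 1/131.1) = 129 Ω
R_th = 129 Ω
I_n = V_th/R_th = 4.921/129 = 0.03813 A, and R_n = R_th = 129 Ω

Final answer: I_n = 0.03813 A, R_n = 129 Ω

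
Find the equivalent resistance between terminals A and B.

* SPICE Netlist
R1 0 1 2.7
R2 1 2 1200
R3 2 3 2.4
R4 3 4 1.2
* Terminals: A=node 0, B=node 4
Reduce the network between node 0 (A) and node 4 (B) by series/parallel combination:
  Rs1 = R1 + R2 (series, joined only at node 1) = 2.7 + 1200 = 1203 Ω
  Rs2 = R3 + Rs1 (series, joined only at node 2) = 2.4 + 1203 = 1205 Ω
  Rs3 = R4 + Rs2 (series, joined only at node 3) = 1.2 + 1205 = 1206 Ω
R_eq = 1.206 kΩ

Final answer: 1.206 kΩ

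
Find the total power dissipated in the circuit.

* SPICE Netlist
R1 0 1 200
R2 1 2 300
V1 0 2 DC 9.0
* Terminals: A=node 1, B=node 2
Nodal analysis, taking node 2 as the 0 V reference.
Source V1 fixes V_0 = 9 V.
KCL at each unknown node (sum of currents leaving = 0; resistances in Ω):
  Node 1: (V_1 - 9)/200 + (V_1 - 0)/300 = 0
Collecting terms: 0.008333 × V_1 = 0.045  =>  V_1 = 5.4 V
Power in each resistor, P = (ΔV)²/R:
  P_R1 = (9 - 5.4)²/200 = 0.0648 W
  P_R2 = (5.4 - 0)²/300 = 0.0972 W
P_total = P_R1 + P_R2 = 0.162 W

Final answer: 0.162 W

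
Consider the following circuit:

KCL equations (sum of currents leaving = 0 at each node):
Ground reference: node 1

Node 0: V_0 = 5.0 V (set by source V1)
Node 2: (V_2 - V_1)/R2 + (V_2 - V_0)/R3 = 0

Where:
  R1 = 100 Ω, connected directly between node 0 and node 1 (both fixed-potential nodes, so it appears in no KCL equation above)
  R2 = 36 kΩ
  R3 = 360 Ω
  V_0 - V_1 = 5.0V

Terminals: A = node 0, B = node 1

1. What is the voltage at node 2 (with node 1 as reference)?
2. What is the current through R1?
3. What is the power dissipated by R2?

Nodal analysis, taking node 1 as the 0 V reference.
Source V1 fixes V_0 = 5 V.
KCL at each unknown node (sum of currents leaving = 0; resistances in Ω):
  Node 2: (V_2 - 0)/36000 + (V_2 - 5)/360 = 0
Collecting terms: 0.002806 × V_2 = 0.01389  =>  V_2 = 4.95 V
Part 1:
  Read off the nodal solution: V_2 = 4.95 V
Part 2:
  I_R1 = (V_0 - V_1)/R1 = (5 - 0)/100 = 0.05 A
  Magnitude: I_R1 = 0.05 A
Part 3:
  I_R2 = (V_1 - V_2)/R2 = (0 - 4.95)/36000 = -0.0001375 A
  P_R2 = I_R2² × R2 = (-0.0001375)² × 36000 = 0.0006808 W

Final answers:
1. V_2 = 4.95 V
2. I_R1 = 0.05 A
3. P_R2 = 0.0006808 W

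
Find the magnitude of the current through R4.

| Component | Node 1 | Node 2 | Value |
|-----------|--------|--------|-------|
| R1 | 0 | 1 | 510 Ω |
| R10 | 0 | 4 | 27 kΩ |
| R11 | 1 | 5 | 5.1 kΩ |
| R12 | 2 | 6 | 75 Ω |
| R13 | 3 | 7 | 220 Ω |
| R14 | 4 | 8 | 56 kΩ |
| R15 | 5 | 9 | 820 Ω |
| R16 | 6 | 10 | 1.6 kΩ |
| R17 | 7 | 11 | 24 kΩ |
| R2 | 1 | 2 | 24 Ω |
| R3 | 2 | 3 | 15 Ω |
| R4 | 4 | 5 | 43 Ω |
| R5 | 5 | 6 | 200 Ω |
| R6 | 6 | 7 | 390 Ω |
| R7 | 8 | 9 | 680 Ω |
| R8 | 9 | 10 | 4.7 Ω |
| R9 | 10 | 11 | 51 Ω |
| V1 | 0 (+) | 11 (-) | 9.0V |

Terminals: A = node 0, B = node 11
Nodal analysis, taking node 11 as the 0 V reference.
Source V1 fixes V_0 = 9 V.
KCL at each unknown node (sum of currents leaving = 0; resistances in Ω):
  Node 1: (V_1 - 9)/510 + (V_1 - V_2)/24 + (V_1 - V_5)/5100 = 0
  Node 2: (V_2 - V_1)/24 + (V_2 - V_3)/15 + (V_2 - V_6)/75 = 0
  Node 3: (V_3 - V_2)/15 + (V_3 - V_7)/220 = 0
  Node 4: (V_4 - V_5)/43 + (V_4 - 9)/27000 + (V_4 - V_8)/56000 = 0
  Node 5: (V_5 - V_4)/43 + (V_5 - V_6)/200 + (V_5 - V_1)/5100 + (V_5 - V_9)/820 = 0
  Node 6: (V_6 - V_5)/200 + (V_6 - V_7)/390 + (V_6 - V_2)/75 + (V_6 - V_10)/1600 = 0
  Node 7: (V_7 - V_6)/390 + (V_7 - V_3)/220 + (V_7 - 0)/24000 = 0
  Node 8: (V_8 - V_9)/680 + (V_8 - V_4)/56000 = 0
  Node 9: (V_9 - V_8)/680 + (V_9 - V_10)/4.7 + (V_9 - V_5)/820 = 0
  Node 10: (V_10 - V_9)/4.7 + (V_10 - 0)/51 + (V_10 - V_6)/1600 = 0
Collecting terms (coefficients in siemens):
  0.04382·V_1 - 0.04167·V_2 - 0.0001961·V_5 = 0.01765
  0.1217·V_2 - 0.04167·V_1 - 0.06667·V_3 - 0.01333·V_6 = 0
  0.07121·V_3 - 0.06667·V_2 - 0.004545·V_7 = 0
  0.02331·V_4 - 0.02326·V_5 - 0.00001786·V_8 = 0.0003333
  0.02967·V_5 - 0.0001961·V_1 - 0.02326·V_4 - 0.005·V_6 - 0.00122·V_9 = 0
  0.02152·V_6 - 0.01333·V_2 - 0.005·V_5 - 0.002564·V_7 - 0.000625·V_10 = 0
  0.007151·V_7 - 0.004545·V_3 - 0.002564·V_6 = 0
  0.001488·V_8 - 0.00001786·V_4 - 0.001471·V_9 = 0
  0.2155·V_9 - 0.00122·V_5 - 0.001471·V_8 - 0.2128·V_10 = 0
  0.233·V_10 - 0.000625·V_6 - 0.2128·V_9 = 0
Solving these 10 simultaneous equations (Gaussian elimination) gives:
  V_1 = 5.35 V, V_2 = 5.185 V, V_3 = 5.172 V, V_4 = 3.95 V
  V_5 = 3.945 V, V_6 = 4.733 V, V_7 = 4.985 V, V_8 = 0.4274 V
  V_9 = 0.3846 V, V_10 = 0.3639 V
I_R4 = (V_4 - V_5)/R4 = (3.95 - 3.945)/43 = 0.0001241 A
|I_R4| = 0.0001241 A

Final answer: |I_R4| = 0.0001241 A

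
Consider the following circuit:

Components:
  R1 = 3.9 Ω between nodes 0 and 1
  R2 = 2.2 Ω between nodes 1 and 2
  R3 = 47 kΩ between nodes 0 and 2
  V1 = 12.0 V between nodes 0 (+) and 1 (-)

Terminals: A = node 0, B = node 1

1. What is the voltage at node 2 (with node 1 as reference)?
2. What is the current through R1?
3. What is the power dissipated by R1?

Nodal analysis, taking node 1 as the 0 V reference.
Source V1 fixes V_0 = 12 V.
KCL at each unknown node (sum of currents leaving = 0; resistances in Ω):
  Node 2: (V_2 - 0)/2.2 + (V_2 - 12)/47000 = 0
Collecting terms: 0.4546 × V_2 = 0.0002553  =>  V_2 = 0.0005617 V
Part 1:
  Read off the nodal solution: V_2 = 0.0005617 V
Part 2:
  I_R1 = (V_0 - V_1)/R1 = (12 - 0)/3.9 = 3.077 A
  Magnitude: I_R1 = 3.077 A
Part 3:
  I_R1 = (V_0 - V_1)/R1 = (12 - 0)/3.9 = 3.077 A
  P_R1 = I_R1² × R1 = (3.077)² × 3.9 = 36.92 W

Final answers:
1. V_2 = 0.0005617 V
2. I_R1 = 3.077 A
3. P_R1 = 36.92 W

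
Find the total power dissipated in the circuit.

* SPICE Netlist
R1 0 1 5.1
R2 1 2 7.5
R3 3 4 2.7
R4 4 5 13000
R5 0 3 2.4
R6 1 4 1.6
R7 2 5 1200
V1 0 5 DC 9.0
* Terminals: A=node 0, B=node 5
Nodal analysis, taking node 5 as the 0 V reference.
Source V1 fixes V_0 = 9 V.
KCL at each unknown node (sum of currents leaving = 0; resistances in Ω):
  Node 1: (V_1 - 9)/5.1 + (V_1 - V_2)/7.5 + (V_1 - V_4)/1.6 = 0
  Node 2: (V_2 - V_1)/7.5 + (V_2 - 0)/1200 = 0
  Node 3: (V_3 - V_4)/2.7 + (V_3 - 9)/2.4 = 0
  Node 4: (V_4 - V_3)/2.7 + (V_4 - 0)/13000 + (V_4 - V_1)/1.6 = 0
Collecting terms (coefficients in siemens):
  0.9544·V_1 - 0.1333·V_2 - 0.625·V_4 = 1.765
  0.1342·V_2 - 0.1333·V_1 = 0
  0.787·V_3 - 0.3704·V_4 = 3.75
  0.9954·V_4 - 0.625·V_1 - 0.3704·V_3 = 0
Solving these 4 simultaneous equations (Gaussian elimination) gives:
  V_1 = 8.977 V, V_2 = 8.921 V, V_3 = 8.991 V, V_4 = 8.982 V
Power in each resistor, P = (ΔV)²/R:
  P_R1 = (9 - 8.977)²/5.1 = 0.0001042 W
  P_R2 = (8.977 - 8.921)²/7.5 = 0.0004145 W
  P_R3 = (8.991 - 8.982)²/2.7 = 0.0000351 W
  P_R4 = (8.982 - 0)²/13000 = 0.006205 W
  P_R5 = (9 - 8.991)²/2.4 = 0.0000312 W
  P_R6 = (8.977 - 8.982)²/1.6 = 0.00001359 W
  P_R7 = (8.921 - 0)²/1200 = 0.06632 W
P_total = P_R1 + P_R2 + P_R3 + P_R4 + P_R5 + P_R6 + P_R7 = 0.07313 W

Final answer: 0.07313 W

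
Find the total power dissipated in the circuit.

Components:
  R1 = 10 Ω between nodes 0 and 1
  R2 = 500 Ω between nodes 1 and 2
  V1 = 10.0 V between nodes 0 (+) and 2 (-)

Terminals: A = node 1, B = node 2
Nodal analysis, taking node 2 as the 0 V reference.
Source V1 fixes V_0 = 10 V.
KCL at each unknown node (sum of currents leaving = 0; resistances in Ω):
  Node 1: (V_1 - 10)/10 + (V_1 - 0)/500 = 0
Collecting terms: 0.102 × V_1 = 1  =>  V_1 = 9.804 V
Power in each resistor, P = (ΔV)²/R:
  P_R1 = (10 - 9.804)²/10 = 0.003845 W
  P_R2 = (9.804 - 0)²/500 = 0.1922 W
P_total = P_R1 + P_R2 = 0.1961 W

Final answer: 0.1961 W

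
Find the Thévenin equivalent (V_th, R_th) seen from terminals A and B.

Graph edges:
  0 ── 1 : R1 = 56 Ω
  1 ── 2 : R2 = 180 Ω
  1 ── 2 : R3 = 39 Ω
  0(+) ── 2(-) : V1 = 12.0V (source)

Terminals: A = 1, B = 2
Step 1 — V_th is the open-circuit voltage V_A - V_B (nothing connected across the terminals).
Nodal analysis, taking node 2 as the 0 V reference.
Source V1 fixes V_0 = 12 V.
KCL at each unknown node (sum of currents leaving = 0; resistances in Ω):
  Node 1: (V_1 - 12)/56 + (V_1 - 0)/180 + (V_1 - 0)/39 = 0
Collecting terms: 0.04905 × V_1 = 0.2143  =>  V_1 = 4.368 V
V_th = V_1 - V_2 = 4.368 - 0 = 4.368 V
Step 2 — R_th: zero the source — replace V1 by a short circuit (node 2 merges into node 0) — and find the resistance seen between A (node 1) and B (node 0).
Reduce the network between node 1 (A) and node 0 (B) by series/parallel combination:
  Rp1 = R1 ‖ R2 ‖ R3 (parallel, all between nodes 0 and 1) = 1/(1/56 + 1/180 + 1/39) = 20.39 Ω
R_th = 20.39 Ω

Final answer: V_th = 4.368 V, R_th = 20.39 Ω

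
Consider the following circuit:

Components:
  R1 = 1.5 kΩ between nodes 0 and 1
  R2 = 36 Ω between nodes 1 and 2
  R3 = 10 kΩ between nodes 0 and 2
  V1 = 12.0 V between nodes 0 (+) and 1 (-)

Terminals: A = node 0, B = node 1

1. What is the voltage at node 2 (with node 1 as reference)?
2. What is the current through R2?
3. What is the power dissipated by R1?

Nodal analysis, taking node 1 as the 0 V reference.
Source V1 fixes V_0 = 12 V.
KCL at each unknown node (sum of currents leaving = 0; resistances in Ω):
  Node 2: (V_2 - 0)/36 + (V_2 - 12)/10000 = 0
Collecting terms: 0.02788 × V_2 = 0.0012  =>  V_2 = 0.04305 V
Part 1:
  Read off the nodal solution: V_2 = 0.04305 V
Part 2:
  I_R2 = (V_1 - V_2)/R2 = (0 - 0.04305)/36 = -0.001196 A
  Magnitude: I_R2 = 0.001196 A
Part 3:
  I_R1 = (V_0 - V_1)/R1 = (12 - 0)/1500 = 0.008 A
  P_R1 = I_R1² × R1 = (0.008)² × 1500 = 0.096 W

Final answers:
1. V_2 = 0.04305 V
2. I_R2 = 0.001196 A
3. P_R1 = 0.096 W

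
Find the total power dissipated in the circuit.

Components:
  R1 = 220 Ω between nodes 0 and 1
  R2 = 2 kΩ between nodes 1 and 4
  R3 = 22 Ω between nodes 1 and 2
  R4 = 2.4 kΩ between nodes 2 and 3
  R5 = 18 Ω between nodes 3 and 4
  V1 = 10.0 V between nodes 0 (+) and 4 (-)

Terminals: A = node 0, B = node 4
Nodal analysis, taking node 4 as the 0 V reference.
Source V1 fixes V_0 = 10 V.
KCL at each unknown node (sum of currents leaving = 0; resistances in Ω):
  Node 1: (V_1 - 10)/220 + (V_1 - 0)/2000 + (V_1 - V_2)/22 = 0
  Node 2: (V_2 - V_1)/22 + (V_2 - V_3)/2400 = 0
  Node 3: (V_3 - V_2)/2400 + (V_3 - 0)/18 = 0
Collecting terms (coefficients in siemens):
  0.0505·V_1 - 0.04545·V_2 = 0.04545
  0.04587·V_2 - 0.04545·V_1 - 0.0004167·V_3 = 0
  0.05597·V_3 - 0.0004167·V_2 = 0
Solving these 3 simultaneous equations (Gaussian elimination) gives:
  V_1 = 8.332 V, V_2 = 8.257 V, V_3 = 0.06147 V
Power in each resistor, P = (ΔV)²/R:
  P_R1 = (10 - 8.332)²/220 = 0.01264 W
  P_R2 = (8.332 - 0)²/2000 = 0.03471 W
  P_R3 = (8.332 - 8.257)²/22 = 0.0002565 W
  P_R4 = (8.257 - 0.06147)²/2400 = 0.02799 W
  P_R5 = (0.06147 - 0)²/18 = 0.0002099 W
P_total = P_R1 + P_R2 + P_R3 + P_R4 + P_R5 = 0.07581 W

Final answer: 0.07581 W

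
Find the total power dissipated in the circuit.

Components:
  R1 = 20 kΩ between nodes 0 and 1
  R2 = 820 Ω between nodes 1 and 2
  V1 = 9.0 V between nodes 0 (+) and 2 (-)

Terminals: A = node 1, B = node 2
Nodal analysis, taking node 2 as the 0 V reference.
Source V1 fixes V_0 = 9 V.
KCL at each unknown node (sum of currents leaving = 0; resistances in Ω):
  Node 1: (V_1 - 9)/20000 + (V_1 - 0)/820 = 0
Collecting terms: 0.00127 × V_1 = 0.00045  =>  V_1 = 0.3545 V
Power in each resistor, P = (ΔV)²/R:
  P_R1 = (9 - 0.3545)²/20000 = 0.003737 W
  P_R2 = (0.3545 - 0)²/820 = 0.0001532 W
P_total = P_R1 + P_R2 = 0.00389 W

Final answer: 0.00389 W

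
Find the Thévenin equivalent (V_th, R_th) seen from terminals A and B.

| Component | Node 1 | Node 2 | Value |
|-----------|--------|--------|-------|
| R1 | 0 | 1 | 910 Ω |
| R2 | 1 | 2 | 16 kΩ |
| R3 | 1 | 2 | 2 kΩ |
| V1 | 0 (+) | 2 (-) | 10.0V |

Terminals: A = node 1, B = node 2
Step 1 — V_th is the open-circuit voltage V_A - V_B (nothing connected across the terminals).
Nodal analysis, taking node 2 as the 0 V reference.
Source V1 fixes V_0 = 10 V.
KCL at each unknown node (sum of currents leaving = 0; resistances in Ω):
  Node 1: (V_1 - 10)/910 + (V_1 - 0)/16000 + (V_1 - 0)/2000 = 0
Collecting terms: 0.001661 × V_1 = 0.01099  =>  V_1 = 6.614 V
V_th = V_1 - V_2 = 6.614 - 0 = 6.614 V
Step 2 — R_th: zero the source — replace V1 by a short circuit (node 2 merges into node 0) — and find the resistance seen between A (node 1) and B (node 0).
Reduce the network between node 1 (A) and node 0 (B) by series/parallel combination:
  Rp1 = R1 ‖ R2 ‖ R3 (parallel, all between nodes 0 and 1) = 1/(1/910 + 1/16000 + 1/2000) = 601.9 Ω
R_th = 601.9 Ω

Final answer: V_th = 6.614 V, R_th = 601.9 Ω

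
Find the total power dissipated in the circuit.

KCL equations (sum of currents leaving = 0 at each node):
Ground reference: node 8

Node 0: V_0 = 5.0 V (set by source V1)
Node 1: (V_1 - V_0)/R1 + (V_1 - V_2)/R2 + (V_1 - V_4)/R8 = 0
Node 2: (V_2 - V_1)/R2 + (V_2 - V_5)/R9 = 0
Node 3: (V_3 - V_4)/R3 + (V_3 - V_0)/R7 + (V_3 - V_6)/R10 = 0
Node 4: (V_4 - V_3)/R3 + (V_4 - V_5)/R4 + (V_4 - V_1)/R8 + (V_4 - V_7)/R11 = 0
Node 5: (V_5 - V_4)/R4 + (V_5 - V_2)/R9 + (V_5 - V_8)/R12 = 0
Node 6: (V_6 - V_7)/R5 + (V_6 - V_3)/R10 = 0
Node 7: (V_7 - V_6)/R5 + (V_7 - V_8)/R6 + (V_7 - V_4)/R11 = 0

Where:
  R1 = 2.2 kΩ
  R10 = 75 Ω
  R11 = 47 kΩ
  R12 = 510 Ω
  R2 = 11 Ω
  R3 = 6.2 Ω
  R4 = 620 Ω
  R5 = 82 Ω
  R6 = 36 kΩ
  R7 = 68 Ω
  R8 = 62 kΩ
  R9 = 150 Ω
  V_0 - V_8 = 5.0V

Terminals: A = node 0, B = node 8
Nodal analysis, taking node 8 as the 0 V reference.
Source V1 fixes V_0 = 5 V.
KCL at each unknown node (sum of currents leaving = 0; resistances in Ω):
  Node 1: (V_1 - 5)/2200 + (V_1 - V_2)/11 + (V_1 - V_4)/62000 = 0
  Node 2: (V_2 - V_1)/11 + (V_2 - V_5)/150 = 0
  Node 3: (V_3 - V_4)/6.2 + (V_3 - 5)/68 + (V_3 - V_6)/75 = 0
  Node 4: (V_4 - V_3)/6.2 + (V_4 - V_5)/620 + (V_4 - V_1)/62000 + (V_4 - V_7)/47000 = 0
  Node 5: (V_5 - V_4)/620 + (V_5 - V_2)/150 + (V_5 - 0)/510 = 0
  Node 6: (V_6 - V_7)/82 + (V_6 - V_3)/75 = 0
  Node 7: (V_7 - V_6)/82 + (V_7 - 0)/36000 + (V_7 - V_4)/47000 = 0
Collecting terms (coefficients in siemens):
  0.09138·V_1 - 0.09091·V_2 - 0.00001613·V_4 = 0.002273
  0.09758·V_2 - 0.09091·V_1 - 0.006667·V_5 = 0
  0.1893·V_3 - 0.1613·V_4 - 0.01333·V_6 = 0.07353
  0.1629·V_4 - 0.00001613·V_1 - 0.1613·V_3 - 0.001613·V_5 - 0.00002128·V_7 = 0
  0.01024·V_5 - 0.006667·V_2 - 0.001613·V_4 = 0
  0.02553·V_6 - 0.01333·V_3 - 0.0122·V_7 = 0
  0.01224·V_7 - 0.00002128·V_4 - 0.0122·V_6 = 0
Solving these 7 simultaneous equations (Gaussian elimination) gives:
  V_1 = 2.62 V, V_2 = 2.608 V, V_3 = 4.739 V, V_4 = 4.716 V
  V_5 = 2.441 V, V_6 = 4.729 V, V_7 = 4.719 V
Power in each resistor, P = (ΔV)²/R:
  P_R1 = (5 - 2.62)²/2200 = 0.002574 W
  P_R2 = (2.62 - 2.608)²/11 = 0.00001369 W
  P_R3 = (4.739 - 4.716)²/6.2 = 0.00008506 W
  P_R4 = (4.716 - 2.441)²/620 = 0.008352 W
  P_R5 = (4.729 - 4.719)²/82 = 0.00000141 W
  P_R6 = (4.719 - 0)²/36000 = 0.0006185 W
  P_R7 = (5 - 4.739)²/68 = 0.001 W
  P_R8 = (2.62 - 4.716)²/62000 = 0.00007085 W
  P_R9 = (2.608 - 2.441)²/150 = 0.0001866 W
  P_R10 = (4.739 - 4.729)²/75 = 0.00000129 W
  P_R11 = (4.716 - 4.719)²/47000 = 0.0000000001203 W
  P_R12 = (2.441 - 0)²/510 = 0.01168 W
P_total = P_R1 + P_R2 + P_R3 + P_R4 + P_R5 + P_R6 + P_R7 + P_R8 + P_R9 + P_R10 + P_R11 + P_R12 = 0.02458 W

Final answer: 0.02458 W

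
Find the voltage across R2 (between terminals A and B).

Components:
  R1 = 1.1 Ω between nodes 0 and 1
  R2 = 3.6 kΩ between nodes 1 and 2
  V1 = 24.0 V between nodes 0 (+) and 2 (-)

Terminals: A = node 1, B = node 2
R1 and R2 are in series across V1 (node 0 → node 1 → node 2), and the output A–B is taken across R2, so this is a voltage divider.
Series current: I = V1/(R1 + R2) = 24/(1.1 + 3600) = 24/3601 = 0.006665 A
V_R2 = I × R2 = V1 × R2/(R1 + R2) = 24 × 3600/3601 = 23.99 V

Final answer: 23.99 V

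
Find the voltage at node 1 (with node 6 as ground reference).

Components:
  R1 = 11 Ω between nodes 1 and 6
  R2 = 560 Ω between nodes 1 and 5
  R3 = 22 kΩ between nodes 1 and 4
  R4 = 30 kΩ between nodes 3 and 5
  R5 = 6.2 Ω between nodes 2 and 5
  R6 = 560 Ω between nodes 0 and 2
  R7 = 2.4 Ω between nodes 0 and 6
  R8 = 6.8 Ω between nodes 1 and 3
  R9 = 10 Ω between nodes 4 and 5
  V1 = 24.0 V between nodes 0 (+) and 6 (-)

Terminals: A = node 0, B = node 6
Nodal analysis, taking node 6 as the 0 V reference.
Source V1 fixes V_0 = 24 V.
KCL at each unknown node (sum of currents leaving = 0; resistances in Ω):
  Node 1: (V_1 - 0)/11 + (V_1 - V_5)/560 + (V_1 - V_4)/22000 + (V_1 - V_3)/6.8 = 0
  Node 2: (V_2 - V_5)/6.2 + (V_2 - 24)/560 = 0
  Node 3: (V_3 - V_5)/30000 + (V_3 - V_1)/6.8 = 0
  Node 4: (V_4 - V_1)/22000 + (V_4 - V_5)/10 = 0
  Node 5: (V_5 - V_1)/560 + (V_5 - V_3)/30000 + (V_5 - V_2)/6.2 + (V_5 - V_4)/10 = 0
Collecting terms (coefficients in siemens):
  0.2398·V_1 - 0.1471·V_3 - 0.00004545·V_4 - 0.001786·V_5 = 0
  0.1631·V_2 - 0.1613·V_5 = 0.04286
  0.1471·V_3 - 0.1471·V_1 - 0.00003333·V_5 = 0
  0.1·V_4 - 0.00004545·V_1 - 0.1·V_5 = 0
  0.2631·V_5 - 0.001786·V_1 - 0.1613·V_2 - 0.00003333·V_3 - 0.1·V_4 = 0
Solving these 5 simultaneous equations (Gaussian elimination) gives:
  V_1 = 0.2371 V, V_2 = 11.93 V, V_3 = 0.2397 V, V_4 = 11.79 V
  V_5 = 11.8 V
The requested potential is V_1 = 0.2371 V.

Final answer: V_1 = 0.2371 V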